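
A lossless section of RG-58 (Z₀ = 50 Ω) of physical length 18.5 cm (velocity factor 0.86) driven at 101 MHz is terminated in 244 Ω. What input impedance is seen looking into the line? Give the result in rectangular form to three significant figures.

Z_in ≈ 45.1 − j83.3 Ω

λ = v/f = 0.86·c / 101 MHz = 2.55 m
βl = 2π·l/λ = 2π × 0.0724 = 26.1°
tan(βl) = tan(26.1°) = 0.489
Z_in = Z_0·(Z_L + jZ_0·tanβl)/(Z_0 + jZ_L·tanβl)
     = 50·(244 + j24.5)/(50 + j119)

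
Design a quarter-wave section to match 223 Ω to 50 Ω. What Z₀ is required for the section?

Z_qwt ≈ 106 Ω

Z_qwt = √(Z_0·R_L) = √(50 × 223) = √11150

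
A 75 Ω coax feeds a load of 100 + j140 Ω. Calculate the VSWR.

VSWR ≈ 4.47

Γ = (Z_L − Z_0)/(Z_L + Z_0) = (25 + j140)/(175 + j140)
|Γ| = 142/224 = 0.635
VSWR = (1 + |Γ|)/(1 − |Γ|) = 1.63/0.365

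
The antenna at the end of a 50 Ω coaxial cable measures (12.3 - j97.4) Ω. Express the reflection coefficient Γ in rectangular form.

Γ ≈ 0.534 − j0.729

Γ = (Z_L − Z_0)/(Z_L + Z_0) = (-37.7 − j97.4)/(62.3 − j97.4)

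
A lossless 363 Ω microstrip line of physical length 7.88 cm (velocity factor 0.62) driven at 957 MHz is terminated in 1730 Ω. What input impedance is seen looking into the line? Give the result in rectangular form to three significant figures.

Z_in ≈ 222 + j468 Ω

λ = v/f = 0.62·c / 957 MHz = 0.194 m
βl = 2π·l/λ = 2π × 0.405 = 146°
tan(βl) = tan(146°) = -0.676
Z_in = Z_0·(Z_L + jZ_0·tanβl)/(Z_0 + jZ_L·tanβl)
     = 363·(1730 − j245)/(363 − j1170)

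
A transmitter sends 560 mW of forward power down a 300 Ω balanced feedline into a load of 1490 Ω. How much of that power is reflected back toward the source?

Γ = (1490 − 300)/(1490 + 300) = 0.665
|Γ|² = 0.442
P_refl = |Γ|²·P_inc = 248 mW, P_del = (1 − |Γ|²)·P_inc = 312 mW

P_reflected ≈ 248 mW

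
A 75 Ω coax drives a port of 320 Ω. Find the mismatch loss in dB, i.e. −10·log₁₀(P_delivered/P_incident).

Γ = (320 − 75)/(320 + 75) = 0.62
|Γ|² = 0.385, so P_del/P_inc = 1 − |Γ|² = 0.615
ML = −10·log₁₀(1 − |Γ|²)

mismatch loss ≈ 2.11 dB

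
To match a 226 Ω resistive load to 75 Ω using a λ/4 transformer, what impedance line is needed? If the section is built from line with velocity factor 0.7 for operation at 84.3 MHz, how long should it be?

Z_qwt ≈ 130 Ω; length ≈ 62.3 cm

Z_qwt = √(Z_0·R_L) = √(75 × 226) = √16950
λ = 0.7·c/f = 2.49 m, so l = λ/4 = 0.623 m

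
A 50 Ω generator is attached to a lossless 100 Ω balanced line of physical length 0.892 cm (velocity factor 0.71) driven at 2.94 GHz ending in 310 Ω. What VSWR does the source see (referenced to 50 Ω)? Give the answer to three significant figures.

λ = v/f = 0.71·c / 2.94 GHz = 0.0724 m
βl = 2π·l/λ = 2π × 0.123 = 44.3°
tan(βl) = 0.977
Z_in = Z_0·(Z_L + jZ_0·tanβl)/(Z_0 + jZ_L·tanβl) = 59.6 − j82.7 Ω
Γ_s = (Z_in − Z_s)/(Z_in + Z_s) = (9.58 − j82.7)/(110 − j82.7), |Γ_s| = 0.606
VSWR = (1 + |Γ_s|)/(1 − |Γ_s|)

VSWR ≈ 4.08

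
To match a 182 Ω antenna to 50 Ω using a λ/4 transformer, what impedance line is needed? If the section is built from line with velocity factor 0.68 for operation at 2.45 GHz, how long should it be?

Z_qwt ≈ 95.4 Ω; length ≈ 2.08 cm

Z_qwt = √(Z_0·R_L) = √(50 × 182) = √9100
λ = 0.68·c/f = 0.0833 m, so l = λ/4 = 0.0208 m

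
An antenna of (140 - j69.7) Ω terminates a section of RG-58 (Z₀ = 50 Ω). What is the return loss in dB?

Γ = (90 − j69.7)/(190 − j69.7), |Γ| = 0.562
RL = −20·log₁₀|Γ| = −20·log₁₀(0.562)

RL ≈ 5 dB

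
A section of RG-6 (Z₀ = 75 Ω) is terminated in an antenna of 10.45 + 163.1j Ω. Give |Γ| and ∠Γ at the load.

Γ ≈ 0.953 ∠ 49.2°

Γ = (Z_L − Z_0)/(Z_L + Z_0) = (-64.55 + j163.1)/(85.45 + j163.1)
|Γ| = 175/184 = 0.953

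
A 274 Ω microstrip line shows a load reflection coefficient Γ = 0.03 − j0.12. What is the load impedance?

Z_L ≈ 282 − j68.8 Ω

Z_L = Z_0·(1 + Γ)/(1 − Γ) = 274·(1.03 − j0.12)/(0.97 + j0.12)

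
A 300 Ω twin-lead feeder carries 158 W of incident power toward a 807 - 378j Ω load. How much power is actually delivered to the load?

P_delivered ≈ 112 W

|Γ| = |(507 − j378)/(1107 − j378)| = 0.541
|Γ|² = 0.292
P_refl = |Γ|²·P_inc = 46.2 W, P_del = (1 − |Γ|²)·P_inc = 112 W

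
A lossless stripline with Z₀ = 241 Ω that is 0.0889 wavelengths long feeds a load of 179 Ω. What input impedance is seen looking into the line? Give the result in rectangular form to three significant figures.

βl = 2π × 0.0889 = 32°
tan(βl) = tan(32°) = 0.625
Z_in = Z_0·(Z_L + jZ_0·tanβl)/(Z_0 + jZ_L·tanβl)
     = 241·(179 + j151)/(241 + j112)

Z_in ≈ 205 + j55.6 Ω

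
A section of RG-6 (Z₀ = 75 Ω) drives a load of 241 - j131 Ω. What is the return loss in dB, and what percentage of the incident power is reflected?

RL ≈ 4.18 dB; 38.2% of incident power reflected

Γ = (166 − j131)/(316 − j131), |Γ| = 0.618
RL = −20·log₁₀(0.618) = 4.18 dB
P_refl/P_inc = |Γ|² = 0.382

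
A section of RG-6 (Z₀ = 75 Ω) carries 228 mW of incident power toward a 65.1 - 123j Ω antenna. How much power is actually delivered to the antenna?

P_delivered ≈ 128 mW

|Γ| = |(-9.9 − j123)/(140.1 − j123)| = 0.662
|Γ|² = 0.438
P_refl = |Γ|²·P_inc = 99.9 mW, P_del = (1 − |Γ|²)·P_inc = 128 mW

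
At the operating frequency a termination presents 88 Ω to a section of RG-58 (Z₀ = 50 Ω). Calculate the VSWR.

VSWR ≈ 1.76

Γ = (88 − 50)/(88 + 50) = 0.275
VSWR = (1 + 0.275)/(1 − 0.275)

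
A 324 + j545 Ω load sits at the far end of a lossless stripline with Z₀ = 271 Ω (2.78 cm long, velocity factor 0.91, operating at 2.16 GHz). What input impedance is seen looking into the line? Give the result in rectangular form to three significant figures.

Z_in ≈ 70.8 − j160 Ω

λ = v/f = 0.91·c / 2.16 GHz = 0.126 m
βl = 2π·l/λ = 2π × 0.22 = 79.2°
tan(βl) = tan(79.2°) = 5.23
Z_in = Z_0·(Z_L + jZ_0·tanβl)/(Z_0 + jZ_L·tanβl)
     = 271·(324 + j1960)/(-2580 + j1700)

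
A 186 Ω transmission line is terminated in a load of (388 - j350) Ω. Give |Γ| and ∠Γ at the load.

Γ ≈ 0.601 ∠ -28.6°

Γ = (Z_L − Z_0)/(Z_L + Z_0) = (202 − j350)/(574 − j350)
|Γ| = 404/672 = 0.601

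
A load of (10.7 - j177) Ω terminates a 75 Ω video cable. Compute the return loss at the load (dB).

RL ≈ 0.376 dB

Γ = (-64.3 − j177)/(85.7 − j177), |Γ| = 0.958
RL = −20·log₁₀|Γ| = −20·log₁₀(0.958)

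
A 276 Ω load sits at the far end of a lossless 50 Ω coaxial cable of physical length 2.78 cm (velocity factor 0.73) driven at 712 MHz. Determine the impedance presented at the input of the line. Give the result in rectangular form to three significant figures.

λ = v/f = 0.73·c / 712 MHz = 0.308 m
βl = 2π·l/λ = 2π × 0.0904 = 32.5°
tan(βl) = tan(32.5°) = 0.638
Z_in = Z_0·(Z_L + jZ_0·tanβl)/(Z_0 + jZ_L·tanβl)
     = 50·(276 + j31.9)/(50 + j176)

Z_in ≈ 29 − j70.1 Ω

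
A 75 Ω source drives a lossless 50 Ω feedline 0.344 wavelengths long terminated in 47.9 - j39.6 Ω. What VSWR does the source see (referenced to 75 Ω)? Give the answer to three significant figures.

VSWR ≈ 1.76

βl = 2π × 0.344 = 124°
tan(βl) = -1.49
Z_in = Z_0·(Z_L + jZ_0·tanβl)/(Z_0 + jZ_L·tanβl) = 74.5 + j43 Ω
Γ_s = (Z_in − Z_s)/(Z_in + Z_s) = (-0.546 + j43)/(149 + j43), |Γ_s| = 0.276
VSWR = (1 + |Γ_s|)/(1 − |Γ_s|)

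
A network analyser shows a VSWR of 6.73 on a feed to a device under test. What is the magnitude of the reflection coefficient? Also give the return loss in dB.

|Γ| ≈ 0.741; return loss ≈ 2.6 dB

|Γ| = (S − 1)/(S + 1) = (6.73 − 1)/(6.73 + 1) = 5.73/7.73
RL = −20·log₁₀|Γ| = −20·log₁₀(0.741)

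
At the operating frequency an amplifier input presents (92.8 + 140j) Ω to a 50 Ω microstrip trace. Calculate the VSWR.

VSWR ≈ 6.46

Γ = (Z_L − Z_0)/(Z_L + Z_0) = (42.8 + j140)/(142.8 + j140)
|Γ| = 146/200 = 0.732
VSWR = (1 + |Γ|)/(1 − |Γ|) = 1.73/0.268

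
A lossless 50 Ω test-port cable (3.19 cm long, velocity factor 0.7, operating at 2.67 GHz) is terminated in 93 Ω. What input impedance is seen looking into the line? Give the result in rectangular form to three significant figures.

λ = v/f = 0.7·c / 2.67 GHz = 0.0787 m
βl = 2π·l/λ = 2π × 0.406 = 146°
tan(βl) = tan(146°) = -0.674
Z_in = Z_0·(Z_L + jZ_0·tanβl)/(Z_0 + jZ_L·tanβl)
     = 50·(93 − j33.7)/(50 − j62.7)

Z_in ≈ 52.6 + j32.2 Ω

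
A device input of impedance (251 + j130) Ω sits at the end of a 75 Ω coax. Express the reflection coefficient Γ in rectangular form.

Γ = (Z_L − Z_0)/(Z_L + Z_0) = (176 + j130)/(326 + j130)

Γ ≈ 0.603 + j0.158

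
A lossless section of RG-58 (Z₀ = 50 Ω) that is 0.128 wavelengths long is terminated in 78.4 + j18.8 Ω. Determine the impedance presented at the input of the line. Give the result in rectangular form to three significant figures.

βl = 2π × 0.128 = 46.1°
tan(βl) = tan(46.1°) = 1.04
Z_in = Z_0·(Z_L + jZ_0·tanβl)/(Z_0 + jZ_L·tanβl)
     = 50·(78.4 + j70.7)/(30.5 + j81.4)

Z_in ≈ 53.9 − j28 Ω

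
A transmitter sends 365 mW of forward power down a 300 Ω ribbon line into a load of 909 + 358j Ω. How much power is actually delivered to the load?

|Γ| = |(609 + j358)/(1209 + j358)| = 0.56
|Γ|² = 0.314
P_refl = |Γ|²·P_inc = 115 mW, P_del = (1 − |Γ|²)·P_inc = 250 mW

P_delivered ≈ 250 mW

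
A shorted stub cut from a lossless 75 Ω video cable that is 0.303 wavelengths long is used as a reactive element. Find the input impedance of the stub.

Z_in ≈ −j217 Ω

βl = 2π × 0.303 = 109°
tan(βl) = -2.89
For a shorted stub, Z_in = jZ_0·tan(βl)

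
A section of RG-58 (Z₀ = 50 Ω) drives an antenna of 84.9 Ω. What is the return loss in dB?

Γ = (84.9 − 50)/(84.9 + 50) = 0.259
RL = −20·log₁₀|Γ| = −20·log₁₀(0.259)

RL ≈ 11.7 dB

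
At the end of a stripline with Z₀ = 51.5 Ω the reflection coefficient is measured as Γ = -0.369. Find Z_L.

Z_L = Z_0·(1 + Γ)/(1 − Γ) = 51.5·(0.631)/(1.37)

Z_L ≈ 23.7 Ω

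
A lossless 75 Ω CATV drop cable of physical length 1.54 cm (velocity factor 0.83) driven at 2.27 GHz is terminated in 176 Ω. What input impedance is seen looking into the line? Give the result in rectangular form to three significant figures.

Z_in ≈ 47.7 − j45 Ω

λ = v/f = 0.83·c / 2.27 GHz = 0.11 m
βl = 2π·l/λ = 2π × 0.14 = 50.5°
tan(βl) = tan(50.5°) = 1.21
Z_in = Z_0·(Z_L + jZ_0·tanβl)/(Z_0 + jZ_L·tanβl)
     = 75·(176 + j91.1)/(75 + j214)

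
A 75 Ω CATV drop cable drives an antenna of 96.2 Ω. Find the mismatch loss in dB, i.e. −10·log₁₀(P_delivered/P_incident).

Γ = (96.2 − 75)/(96.2 + 75) = 0.124
|Γ|² = 0.0153, so P_del/P_inc = 1 − |Γ|² = 0.985
ML = −10·log₁₀(1 − |Γ|²)

mismatch loss ≈ 0.0671 dB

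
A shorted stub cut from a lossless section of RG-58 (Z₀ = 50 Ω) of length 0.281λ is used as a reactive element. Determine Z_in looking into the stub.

Z_in ≈ −j253 Ω

βl = 2π × 0.281 = 101°
tan(βl) = -5.07
For a shorted stub, Z_in = jZ_0·tan(βl)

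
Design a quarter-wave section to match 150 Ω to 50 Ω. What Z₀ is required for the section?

Z_qwt = √(Z_0·R_L) = √(50 × 150) = √7500

Z_qwt ≈ 86.6 Ω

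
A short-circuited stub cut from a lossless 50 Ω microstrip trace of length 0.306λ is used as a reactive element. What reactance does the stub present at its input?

X_in ≈ -136 Ω (capacitive)

βl = 2π × 0.306 = 110°
tan(βl) = -2.72
For a short-circuited stub, Z_in = jZ_0·tan(βl)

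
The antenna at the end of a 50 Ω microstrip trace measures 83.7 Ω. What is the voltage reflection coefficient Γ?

Γ = 0.252

Γ = (Z_L − Z_0)/(Z_L + Z_0) = (83.7 − 50)/(83.7 + 50) = 33.7/133.7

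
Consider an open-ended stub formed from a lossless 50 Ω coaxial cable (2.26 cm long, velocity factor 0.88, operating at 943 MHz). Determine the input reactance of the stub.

X_in ≈ -90 Ω (capacitive)

λ = v/f = 0.88·c / 943 MHz = 0.28 m
βl = 2π·l/λ = 2π × 0.0807 = 29.1°
tan(βl) = 0.556
For an open-ended stub, Z_in = −jZ_0·cot(βl) = −jZ_0/tan(βl)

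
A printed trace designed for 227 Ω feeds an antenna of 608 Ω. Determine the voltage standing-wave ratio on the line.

Γ = (608 − 227)/(608 + 227) = 0.456
VSWR = (1 + 0.456)/(1 − 0.456)

VSWR ≈ 2.68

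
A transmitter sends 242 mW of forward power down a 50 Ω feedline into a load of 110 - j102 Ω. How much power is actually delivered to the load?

P_delivered ≈ 148 mW

|Γ| = |(60 − j102)/(160 − j102)| = 0.624
|Γ|² = 0.389
P_refl = |Γ|²·P_inc = 94.1 mW, P_del = (1 − |Γ|²)·P_inc = 148 mW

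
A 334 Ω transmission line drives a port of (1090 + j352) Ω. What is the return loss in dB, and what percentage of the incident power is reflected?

RL ≈ 4.91 dB; 32.3% of incident power reflected

Γ = (756 + j352)/(1424 + j352), |Γ| = 0.569
RL = −20·log₁₀(0.569) = 4.91 dB
P_refl/P_inc = |Γ|² = 0.323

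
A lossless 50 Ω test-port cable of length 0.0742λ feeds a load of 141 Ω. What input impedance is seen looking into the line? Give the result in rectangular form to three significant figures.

βl = 2π × 0.0742 = 26.7°
tan(βl) = tan(26.7°) = 0.503
Z_in = Z_0·(Z_L + jZ_0·tanβl)/(Z_0 + jZ_L·tanβl)
     = 50·(141 + j25.2)/(50 + j71)

Z_in ≈ 58.6 − j58 Ω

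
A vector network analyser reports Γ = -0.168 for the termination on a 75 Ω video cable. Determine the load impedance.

Z_L ≈ 53.4 Ω

Z_L = Z_0·(1 + Γ)/(1 − Γ) = 75·(0.832)/(1.17)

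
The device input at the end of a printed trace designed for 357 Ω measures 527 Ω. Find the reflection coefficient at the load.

Γ = (Z_L − Z_0)/(Z_L + Z_0) = (527 − 357)/(527 + 357) = 170/884

Γ = 0.192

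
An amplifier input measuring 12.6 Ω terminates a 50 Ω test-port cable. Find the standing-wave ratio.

VSWR ≈ 3.97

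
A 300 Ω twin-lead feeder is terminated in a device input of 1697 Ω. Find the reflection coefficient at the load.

Γ = (Z_L − Z_0)/(Z_L + Z_0) = (1697 − 300)/(1697 + 300) = 1397/1997

Γ = 0.7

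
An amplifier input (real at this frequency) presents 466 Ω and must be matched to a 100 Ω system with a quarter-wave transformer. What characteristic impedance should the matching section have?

Z_qwt = √(Z_0·R_L) = √(100 × 466) = √46600

Z_qwt ≈ 216 Ω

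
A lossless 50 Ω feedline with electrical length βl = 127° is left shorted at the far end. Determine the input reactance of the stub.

tan(βl) = -1.33
For a shorted stub, Z_in = jZ_0·tan(βl)

X_in ≈ -66.4 Ω (capacitive)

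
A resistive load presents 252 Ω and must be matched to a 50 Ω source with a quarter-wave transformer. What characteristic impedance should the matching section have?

Z_qwt ≈ 112 Ω

Z_qwt = √(Z_0·R_L) = √(50 × 252) = √12600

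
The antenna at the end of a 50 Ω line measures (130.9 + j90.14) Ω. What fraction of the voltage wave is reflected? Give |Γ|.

|Γ| ≈ 0.599

Γ = (Z_L − Z_0)/(Z_L + Z_0) = (80.9 + j90.14)/(180.9 + j90.14)
|Γ| = 121/202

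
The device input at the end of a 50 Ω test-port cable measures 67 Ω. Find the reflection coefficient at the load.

Γ = (Z_L − Z_0)/(Z_L + Z_0) = (67 − 50)/(67 + 50) = 17/117

Γ = 0.145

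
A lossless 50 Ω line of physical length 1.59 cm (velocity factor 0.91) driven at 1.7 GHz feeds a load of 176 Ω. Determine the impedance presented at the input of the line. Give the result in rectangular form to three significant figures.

Z_in ≈ 36.2 − j55.4 Ω

λ = v/f = 0.91·c / 1.7 GHz = 0.161 m
βl = 2π·l/λ = 2π × 0.099 = 35.6°
tan(βl) = tan(35.6°) = 0.717
Z_in = Z_0·(Z_L + jZ_0·tanβl)/(Z_0 + jZ_L·tanβl)
     = 50·(176 + j35.9)/(50 + j126)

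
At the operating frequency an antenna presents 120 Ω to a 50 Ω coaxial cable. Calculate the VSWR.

VSWR ≈ 2.4

For a purely resistive load, VSWR = R_L/Z_0 or Z_0/R_L (whichever > 1) = 120/50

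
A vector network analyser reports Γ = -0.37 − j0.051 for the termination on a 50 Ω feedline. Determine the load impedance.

Z_L ≈ 22.9 − j2.71 Ω

Z_L = Z_0·(1 + Γ)/(1 − Γ) = 50·(0.63 − j0.051)/(1.37 + j0.051)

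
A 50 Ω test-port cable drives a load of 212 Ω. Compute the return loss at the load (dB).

RL ≈ 4.18 dB

Γ = (212 − 50)/(212 + 50) = 0.618
RL = −20·log₁₀|Γ| = −20·log₁₀(0.618)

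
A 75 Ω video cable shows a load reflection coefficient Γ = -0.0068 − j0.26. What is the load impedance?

Z_L = Z_0·(1 + Γ)/(1 − Γ) = 75·(0.993 − j0.26)/(1.01 + j0.26)

Z_L ≈ 64.7 − j36.1 Ω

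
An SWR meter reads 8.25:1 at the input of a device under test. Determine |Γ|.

|Γ| = (S − 1)/(S + 1) = (8.25 − 1)/(8.25 + 1) = 7.25/9.25

|Γ| ≈ 0.784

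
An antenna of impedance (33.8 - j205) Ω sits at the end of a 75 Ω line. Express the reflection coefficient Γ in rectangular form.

Γ ≈ 0.697 − j0.571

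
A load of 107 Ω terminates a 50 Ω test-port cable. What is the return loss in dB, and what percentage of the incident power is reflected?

RL ≈ 8.8 dB; 13.2% of incident power reflected

Γ = (107 − 50)/(107 + 50) = 0.363
RL = −20·log₁₀(0.363) = 8.8 dB
P_refl/P_inc = |Γ|² = 0.132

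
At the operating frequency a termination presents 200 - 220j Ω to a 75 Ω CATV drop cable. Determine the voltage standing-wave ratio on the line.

VSWR ≈ 6.1

Γ = (Z_L − Z_0)/(Z_L + Z_0) = (125 − j220)/(275 − j220)
|Γ| = 253/352 = 0.718
VSWR = (1 + |Γ|)/(1 − |Γ|) = 1.72/0.282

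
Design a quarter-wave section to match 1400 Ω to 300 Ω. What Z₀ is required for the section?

Z_qwt = √(Z_0·R_L) = √(300 × 1400) = √420000

Z_qwt ≈ 648 Ω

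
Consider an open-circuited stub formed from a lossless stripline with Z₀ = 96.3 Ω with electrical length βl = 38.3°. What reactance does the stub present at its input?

X_in ≈ -122 Ω (capacitive)

tan(βl) = 0.79
For an open-circuited stub, Z_in = −jZ_0·cot(βl) = −jZ_0/tan(βl)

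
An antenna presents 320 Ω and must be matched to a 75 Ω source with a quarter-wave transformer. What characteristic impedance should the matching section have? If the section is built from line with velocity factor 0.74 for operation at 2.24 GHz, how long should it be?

Z_qwt ≈ 155 Ω; length ≈ 2.48 cm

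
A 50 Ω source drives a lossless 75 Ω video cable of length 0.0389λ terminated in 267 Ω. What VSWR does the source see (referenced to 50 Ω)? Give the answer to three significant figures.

VSWR ≈ 5.17

βl = 2π × 0.0389 = 14°
tan(βl) = 0.249
Z_in = Z_0·(Z_L + jZ_0·tanβl)/(Z_0 + jZ_L·tanβl) = 159 − j122 Ω
Γ_s = (Z_in − Z_s)/(Z_in + Z_s) = (109 − j122)/(209 − j122), |Γ_s| = 0.676
VSWR = (1 + |Γ_s|)/(1 − |Γ_s|)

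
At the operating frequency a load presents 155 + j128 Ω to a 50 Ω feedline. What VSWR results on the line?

Γ = (Z_L − Z_0)/(Z_L + Z_0) = (105 + j128)/(205 + j128)
|Γ| = 166/242 = 0.685
VSWR = (1 + |Γ|)/(1 − |Γ|) = 1.69/0.315

VSWR ≈ 5.35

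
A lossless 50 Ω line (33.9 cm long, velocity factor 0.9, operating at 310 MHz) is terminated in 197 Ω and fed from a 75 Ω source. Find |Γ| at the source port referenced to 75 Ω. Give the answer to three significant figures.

|Γ| ≈ 0.602

λ = v/f = 0.9·c / 310 MHz = 0.871 m
βl = 2π·l/λ = 2π × 0.389 = 140°
tan(βl) = -0.836
Z_in = Z_0·(Z_L + jZ_0·tanβl)/(Z_0 + jZ_L·tanβl) = 28.3 + j51.3 Ω
Γ_s = (Z_in − Z_s)/(Z_in + Z_s) = (-46.7 + j51.3)/(103 + j51.3), |Γ_s| = 0.602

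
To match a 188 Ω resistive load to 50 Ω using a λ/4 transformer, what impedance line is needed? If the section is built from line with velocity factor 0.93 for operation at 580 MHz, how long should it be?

Z_qwt = √(Z_0·R_L) = √(50 × 188) = √9400
λ = 0.93·c/f = 0.481 m, so l = λ/4 = 0.12 m

Z_qwt ≈ 97 Ω; length ≈ 12 cm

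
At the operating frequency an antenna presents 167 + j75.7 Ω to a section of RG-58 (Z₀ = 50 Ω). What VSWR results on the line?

Γ = (Z_L − Z_0)/(Z_L + Z_0) = (117 + j75.7)/(217 + j75.7)
|Γ| = 139/230 = 0.606
VSWR = (1 + |Γ|)/(1 − |Γ|) = 1.61/0.394

VSWR ≈ 4.08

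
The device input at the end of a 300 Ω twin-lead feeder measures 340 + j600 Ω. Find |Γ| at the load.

Γ = (Z_L − Z_0)/(Z_L + Z_0) = (40 + j600)/(640 + j600)
|Γ| = 601/877

|Γ| ≈ 0.685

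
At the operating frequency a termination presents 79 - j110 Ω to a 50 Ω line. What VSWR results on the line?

Γ = (Z_L − Z_0)/(Z_L + Z_0) = (29 − j110)/(129 − j110)
|Γ| = 114/170 = 0.671
VSWR = (1 + |Γ|)/(1 − |Γ|) = 1.67/0.329

VSWR ≈ 5.08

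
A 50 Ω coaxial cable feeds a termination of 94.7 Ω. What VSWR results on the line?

Γ = (94.7 − 50)/(94.7 + 50) = 0.309
VSWR = (1 + 0.309)/(1 − 0.309)

VSWR ≈ 1.89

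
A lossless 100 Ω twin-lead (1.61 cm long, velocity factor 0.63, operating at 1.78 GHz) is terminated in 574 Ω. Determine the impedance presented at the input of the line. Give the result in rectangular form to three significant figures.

Z_in ≈ 25.8 − j67.9 Ω

λ = v/f = 0.63·c / 1.78 GHz = 0.106 m
βl = 2π·l/λ = 2π × 0.152 = 54.6°
tan(βl) = tan(54.6°) = 1.41
Z_in = Z_0·(Z_L + jZ_0·tanβl)/(Z_0 + jZ_L·tanβl)
     = 100·(574 + j141)/(100 + j807)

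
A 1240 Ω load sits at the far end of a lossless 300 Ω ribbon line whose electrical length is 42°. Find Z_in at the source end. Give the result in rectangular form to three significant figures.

tan(βl) = tan(42°) = 0.9
Z_in = Z_0·(Z_L + jZ_0·tanβl)/(Z_0 + jZ_L·tanβl)
     = 300·(1240 + j270)/(300 + j1120)

Z_in ≈ 151 − j293 Ω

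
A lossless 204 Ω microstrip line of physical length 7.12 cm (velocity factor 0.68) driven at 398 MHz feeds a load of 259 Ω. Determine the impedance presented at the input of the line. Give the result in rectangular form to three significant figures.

Z_in ≈ 191 − j45.2 Ω

λ = v/f = 0.68·c / 398 MHz = 0.513 m
βl = 2π·l/λ = 2π × 0.139 = 50°
tan(βl) = tan(50°) = 1.19
Z_in = Z_0·(Z_L + jZ_0·tanβl)/(Z_0 + jZ_L·tanβl)
     = 204·(259 + j243)/(204 + j309)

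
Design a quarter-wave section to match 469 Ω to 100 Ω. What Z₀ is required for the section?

Z_qwt ≈ 217 Ω

Z_qwt = √(Z_0·R_L) = √(100 × 469) = √46900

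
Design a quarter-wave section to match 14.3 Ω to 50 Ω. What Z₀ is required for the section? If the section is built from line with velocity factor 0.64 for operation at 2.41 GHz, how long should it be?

Z_qwt = √(Z_0·R_L) = √(50 × 14.3) = √715
λ = 0.64·c/f = 0.0797 m, so l = λ/4 = 0.0199 m

Z_qwt ≈ 26.7 Ω; length ≈ 1.99 cm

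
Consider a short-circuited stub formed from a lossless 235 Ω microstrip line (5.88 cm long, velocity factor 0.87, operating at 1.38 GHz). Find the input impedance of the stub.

λ = v/f = 0.87·c / 1.38 GHz = 0.189 m
βl = 2π·l/λ = 2π × 0.311 = 112°
tan(βl) = -2.48
For a short-circuited stub, Z_in = jZ_0·tan(βl)

Z_in ≈ −j584 Ω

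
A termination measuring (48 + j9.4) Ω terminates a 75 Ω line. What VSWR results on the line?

Γ = (Z_L − Z_0)/(Z_L + Z_0) = (-27 + j9.4)/(123 + j9.4)
|Γ| = 28.6/123 = 0.232
VSWR = (1 + |Γ|)/(1 − |Γ|) = 1.23/0.768

VSWR ≈ 1.6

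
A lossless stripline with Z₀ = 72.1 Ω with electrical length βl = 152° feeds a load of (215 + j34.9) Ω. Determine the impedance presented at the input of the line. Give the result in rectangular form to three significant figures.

Z_in ≈ 67.3 + j82.2 Ω

tan(βl) = tan(152°) = -0.532
Z_in = Z_0·(Z_L + jZ_0·tanβl)/(Z_0 + jZ_L·tanβl)
     = 72.1·(215 − j3.44)/(90.7 − j114)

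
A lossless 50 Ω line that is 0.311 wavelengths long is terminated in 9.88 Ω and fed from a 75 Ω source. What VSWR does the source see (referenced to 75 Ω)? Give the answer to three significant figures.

βl = 2π × 0.311 = 112°
tan(βl) = -2.48
Z_in = Z_0·(Z_L + jZ_0·tanβl)/(Z_0 + jZ_L·tanβl) = 57 − j96.1 Ω
Γ_s = (Z_in − Z_s)/(Z_in + Z_s) = (-18 − j96.1)/(132 − j96.1), |Γ_s| = 0.599
VSWR = (1 + |Γ_s|)/(1 − |Γ_s|)

VSWR ≈ 3.99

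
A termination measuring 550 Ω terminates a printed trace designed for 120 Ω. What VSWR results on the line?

Γ = (550 − 120)/(550 + 120) = 0.642
VSWR = (1 + 0.642)/(1 − 0.642)

VSWR ≈ 4.58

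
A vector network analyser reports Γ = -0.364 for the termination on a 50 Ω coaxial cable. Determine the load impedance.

Z_L = Z_0·(1 + Γ)/(1 − Γ) = 50·(0.636)/(1.36)

Z_L ≈ 23.3 Ω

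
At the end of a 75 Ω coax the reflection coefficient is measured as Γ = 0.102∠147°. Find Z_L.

Z_L = Z_0·(1 + Γ)/(1 − Γ) = 75·(0.914 + j0.0556)/(1.09 − j0.0556)

Z_L ≈ 62.8 + j7.05 Ω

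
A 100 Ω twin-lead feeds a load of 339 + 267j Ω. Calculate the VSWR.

VSWR ≈ 5.61

Γ = (Z_L − Z_0)/(Z_L + Z_0) = (239 + j267)/(439 + j267)
|Γ| = 358/514 = 0.697
VSWR = (1 + |Γ|)/(1 − |Γ|) = 1.7/0.303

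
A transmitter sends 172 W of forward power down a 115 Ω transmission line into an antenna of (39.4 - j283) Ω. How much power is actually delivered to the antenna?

|Γ| = |(-75.6 − j283)/(154.4 − j283)| = 0.909
|Γ|² = 0.826
P_refl = |Γ|²·P_inc = 142 W, P_del = (1 − |Γ|²)·P_inc = 30 W

P_delivered ≈ 30 W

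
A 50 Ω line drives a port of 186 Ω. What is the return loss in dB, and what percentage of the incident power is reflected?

Γ = (186 − 50)/(186 + 50) = 0.576
RL = −20·log₁₀(0.576) = 4.79 dB
P_refl/P_inc = |Γ|² = 0.332

RL ≈ 4.79 dB; 33.2% of incident power reflected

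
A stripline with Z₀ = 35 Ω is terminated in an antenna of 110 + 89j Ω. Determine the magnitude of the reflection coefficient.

|Γ| ≈ 0.684

Γ = (Z_L − Z_0)/(Z_L + Z_0) = (75 + j89)/(145 + j89)
|Γ| = 116/170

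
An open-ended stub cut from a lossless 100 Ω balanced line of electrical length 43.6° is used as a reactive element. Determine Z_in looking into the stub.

Z_in ≈ −j105 Ω

tan(βl) = 0.952
For an open-ended stub, Z_in = −jZ_0·cot(βl) = −jZ_0/tan(βl)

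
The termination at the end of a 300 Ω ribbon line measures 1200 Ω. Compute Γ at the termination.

Γ = 0.6

Γ = (Z_L − Z_0)/(Z_L + Z_0) = (1200 − 300)/(1200 + 300) = 900/1500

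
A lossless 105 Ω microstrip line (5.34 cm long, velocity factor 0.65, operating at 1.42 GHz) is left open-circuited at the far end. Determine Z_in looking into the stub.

λ = v/f = 0.65·c / 1.42 GHz = 0.137 m
βl = 2π·l/λ = 2π × 0.389 = 140°
tan(βl) = -0.839
For an open-circuited stub, Z_in = −jZ_0·cot(βl) = −jZ_0/tan(βl)

Z_in ≈ +j125 Ω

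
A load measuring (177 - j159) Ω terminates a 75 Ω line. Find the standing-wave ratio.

VSWR ≈ 4.46

Γ = (Z_L − Z_0)/(Z_L + Z_0) = (102 − j159)/(252 − j159)
|Γ| = 189/298 = 0.634
VSWR = (1 + |Γ|)/(1 − |Γ|) = 1.63/0.366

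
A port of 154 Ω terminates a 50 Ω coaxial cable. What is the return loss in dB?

RL ≈ 5.85 dB

Γ = (154 − 50)/(154 + 50) = 0.51
RL = −20·log₁₀|Γ| = −20·log₁₀(0.51)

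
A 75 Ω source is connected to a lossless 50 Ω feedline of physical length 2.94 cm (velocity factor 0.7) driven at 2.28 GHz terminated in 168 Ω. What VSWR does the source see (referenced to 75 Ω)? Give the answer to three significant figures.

VSWR ≈ 4.57

λ = v/f = 0.7·c / 2.28 GHz = 0.0921 m
βl = 2π·l/λ = 2π × 0.319 = 115°
tan(βl) = -2.15
Z_in = Z_0·(Z_L + jZ_0·tanβl)/(Z_0 + jZ_L·tanβl) = 17.8 + j20.8 Ω
Γ_s = (Z_in − Z_s)/(Z_in + Z_s) = (-57.2 + j20.8)/(92.8 + j20.8), |Γ_s| = 0.641
VSWR = (1 + |Γ_s|)/(1 − |Γ_s|)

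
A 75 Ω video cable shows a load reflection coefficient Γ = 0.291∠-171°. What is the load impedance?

Z_L ≈ 41.4 − j4.11 Ω

Z_L = Z_0·(1 + Γ)/(1 − Γ) = 75·(0.713 − j0.0455)/(1.29 + j0.0455)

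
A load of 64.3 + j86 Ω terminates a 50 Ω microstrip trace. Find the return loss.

RL ≈ 4.3 dB

Γ = (14.3 + j86)/(114.3 + j86), |Γ| = 0.609
RL = −20·log₁₀|Γ| = −20·log₁₀(0.609)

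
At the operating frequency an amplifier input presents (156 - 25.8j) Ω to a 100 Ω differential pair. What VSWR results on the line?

VSWR ≈ 1.63

Γ = (Z_L − Z_0)/(Z_L + Z_0) = (56 − j25.8)/(256 − j25.8)
|Γ| = 61.7/257 = 0.24
VSWR = (1 + |Γ|)/(1 − |Γ|) = 1.24/0.76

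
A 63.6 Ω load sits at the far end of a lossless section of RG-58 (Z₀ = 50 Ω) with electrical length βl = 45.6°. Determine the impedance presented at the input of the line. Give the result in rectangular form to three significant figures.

Z_in ≈ 48.3 − j11.7 Ω

tan(βl) = tan(45.6°) = 1.02
Z_in = Z_0·(Z_L + jZ_0·tanβl)/(Z_0 + jZ_L·tanβl)
     = 50·(63.6 + j51.1)/(50 + j64.9)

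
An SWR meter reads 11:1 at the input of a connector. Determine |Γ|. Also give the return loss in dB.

|Γ| = (S − 1)/(S + 1) = (11 − 1)/(11 + 1) = 10/12
RL = −20·log₁₀|Γ| = −20·log₁₀(0.833)

|Γ| ≈ 0.833; return loss ≈ 1.58 dB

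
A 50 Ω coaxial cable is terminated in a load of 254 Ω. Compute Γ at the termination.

Γ = (Z_L − Z_0)/(Z_L + Z_0) = (254 − 50)/(254 + 50) = 204/304

Γ = 0.671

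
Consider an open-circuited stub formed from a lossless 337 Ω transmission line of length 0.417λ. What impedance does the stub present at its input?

βl = 2π × 0.417 = 150°
tan(βl) = -0.575
For an open-circuited stub, Z_in = −jZ_0·cot(βl) = −jZ_0/tan(βl)

Z_in ≈ +j587 Ω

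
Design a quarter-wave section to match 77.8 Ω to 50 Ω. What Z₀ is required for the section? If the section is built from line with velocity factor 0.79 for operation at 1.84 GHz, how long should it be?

Z_qwt ≈ 62.4 Ω; length ≈ 3.22 cm

Z_qwt = √(Z_0·R_L) = √(50 × 77.8) = √3890
λ = 0.79·c/f = 0.129 m, so l = λ/4 = 0.0322 m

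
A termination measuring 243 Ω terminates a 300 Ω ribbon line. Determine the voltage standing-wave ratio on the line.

Γ = (243 − 300)/(243 + 300) = -0.105
VSWR = (1 + 0.105)/(1 − 0.105)

VSWR ≈ 1.23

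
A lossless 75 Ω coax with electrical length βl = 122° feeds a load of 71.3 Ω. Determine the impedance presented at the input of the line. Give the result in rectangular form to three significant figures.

Z_in ≈ 76.6 − j3.48 Ω

tan(βl) = tan(122°) = -1.6
Z_in = Z_0·(Z_L + jZ_0·tanβl)/(Z_0 + jZ_L·tanβl)
     = 75·(71.3 − j120)/(75 − j114)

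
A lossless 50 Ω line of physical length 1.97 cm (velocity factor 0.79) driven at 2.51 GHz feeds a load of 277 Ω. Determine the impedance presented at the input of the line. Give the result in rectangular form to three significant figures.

λ = v/f = 0.79·c / 2.51 GHz = 0.0944 m
βl = 2π·l/λ = 2π × 0.209 = 75.1°
tan(βl) = tan(75.1°) = 3.76
Z_in = Z_0·(Z_L + jZ_0·tanβl)/(Z_0 + jZ_L·tanβl)
     = 50·(277 + j188)/(50 + j1040)

Z_in ≈ 9.64 − j12.8 Ω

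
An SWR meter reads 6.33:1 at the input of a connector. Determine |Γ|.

|Γ| ≈ 0.727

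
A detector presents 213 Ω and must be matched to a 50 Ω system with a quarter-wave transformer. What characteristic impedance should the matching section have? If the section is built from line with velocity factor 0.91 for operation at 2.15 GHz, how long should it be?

Z_qwt = √(Z_0·R_L) = √(50 × 213) = √10650
λ = 0.91·c/f = 0.127 m, so l = λ/4 = 0.0317 m

Z_qwt ≈ 103 Ω; length ≈ 3.17 cm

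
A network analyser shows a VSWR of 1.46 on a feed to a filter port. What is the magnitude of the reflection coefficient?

|Γ| ≈ 0.187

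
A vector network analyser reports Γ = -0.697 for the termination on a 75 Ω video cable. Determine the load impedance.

Z_L = Z_0·(1 + Γ)/(1 − Γ) = 75·(0.303)/(1.7)

Z_L ≈ 13.4 Ω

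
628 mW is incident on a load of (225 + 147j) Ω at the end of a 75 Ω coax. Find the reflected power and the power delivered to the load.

|Γ| = |(150 + j147)/(300 + j147)| = 0.629
|Γ|² = 0.395
P_refl = |Γ|²·P_inc = 248 mW, P_del = (1 − |Γ|²)·P_inc = 380 mW

P_reflected ≈ 248 mW; P_delivered ≈ 380 mW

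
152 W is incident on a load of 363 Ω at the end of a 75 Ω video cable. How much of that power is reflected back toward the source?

Γ = (363 − 75)/(363 + 75) = 0.658
|Γ|² = 0.432
P_refl = |Γ|²·P_inc = 65.7 W, P_del = (1 − |Γ|²)·P_inc = 86.3 W

P_reflected ≈ 65.7 W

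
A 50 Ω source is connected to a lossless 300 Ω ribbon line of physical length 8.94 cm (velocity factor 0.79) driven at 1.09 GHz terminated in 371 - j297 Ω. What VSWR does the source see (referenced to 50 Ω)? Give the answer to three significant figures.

λ = v/f = 0.79·c / 1.09 GHz = 0.217 m
βl = 2π·l/λ = 2π × 0.411 = 148°
tan(βl) = -0.624
Z_in = Z_0·(Z_L + jZ_0·tanβl)/(Z_0 + jZ_L·tanβl) = 695 + j137 Ω
Γ_s = (Z_in − Z_s)/(Z_in + Z_s) = (645 + j137)/(745 + j137), |Γ_s| = 0.87
VSWR = (1 + |Γ_s|)/(1 − |Γ_s|)

VSWR ≈ 14.4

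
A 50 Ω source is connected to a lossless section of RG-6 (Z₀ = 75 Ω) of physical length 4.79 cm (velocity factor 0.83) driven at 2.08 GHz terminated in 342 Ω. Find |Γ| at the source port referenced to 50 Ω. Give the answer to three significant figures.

|Γ| ≈ 0.695

λ = v/f = 0.83·c / 2.08 GHz = 0.12 m
βl = 2π·l/λ = 2π × 0.4 = 144°
tan(βl) = -0.725
Z_in = Z_0·(Z_L + jZ_0·tanβl)/(Z_0 + jZ_L·tanβl) = 43.7 + j90.2 Ω
Γ_s = (Z_in − Z_s)/(Z_in + Z_s) = (-6.28 + j90.2)/(93.7 + j90.2), |Γ_s| = 0.695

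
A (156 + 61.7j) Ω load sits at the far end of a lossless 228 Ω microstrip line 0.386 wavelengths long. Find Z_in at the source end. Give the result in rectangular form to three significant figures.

Z_in ≈ 146 − j40.4 Ω

βl = 2π × 0.386 = 139°
tan(βl) = tan(139°) = -0.871
Z_in = Z_0·(Z_L + jZ_0·tanβl)/(Z_0 + jZ_L·tanβl)
     = 228·(156 − j137)/(282 − j136)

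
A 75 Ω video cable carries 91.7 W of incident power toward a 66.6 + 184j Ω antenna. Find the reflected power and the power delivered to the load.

|Γ| = |(-8.4 + j184)/(141.6 + j184)| = 0.793
|Γ|² = 0.629
P_refl = |Γ|²·P_inc = 57.7 W, P_del = (1 − |Γ|²)·P_inc = 34 W

P_reflected ≈ 57.7 W; P_delivered ≈ 34 W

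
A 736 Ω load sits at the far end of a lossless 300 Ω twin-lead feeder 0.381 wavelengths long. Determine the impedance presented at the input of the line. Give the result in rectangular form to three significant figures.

βl = 2π × 0.381 = 137°
tan(βl) = tan(137°) = -0.927
Z_in = Z_0·(Z_L + jZ_0·tanβl)/(Z_0 + jZ_L·tanβl)
     = 300·(736 − j278)/(300 − j682)

Z_in ≈ 222 + j226 Ω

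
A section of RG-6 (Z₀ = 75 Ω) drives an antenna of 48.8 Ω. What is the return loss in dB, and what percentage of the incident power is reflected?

RL ≈ 13.5 dB; 4.48% of incident power reflected

Γ = (48.8 − 75)/(48.8 + 75) = -0.212
RL = −20·log₁₀(0.212) = 13.5 dB
P_refl/P_inc = |Γ|² = 0.0448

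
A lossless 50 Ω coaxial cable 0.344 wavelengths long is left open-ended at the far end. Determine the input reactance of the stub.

X_in ≈ 33.5 Ω (inductive)

βl = 2π × 0.344 = 124°
tan(βl) = -1.49
For an open-ended stub, Z_in = −jZ_0·cot(βl) = −jZ_0/tan(βl)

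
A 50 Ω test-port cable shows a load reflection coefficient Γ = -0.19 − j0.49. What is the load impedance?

Z_L = Z_0·(1 + Γ)/(1 − Γ) = 50·(0.81 − j0.49)/(1.19 + j0.49)

Z_L ≈ 21.9 − j29.6 Ω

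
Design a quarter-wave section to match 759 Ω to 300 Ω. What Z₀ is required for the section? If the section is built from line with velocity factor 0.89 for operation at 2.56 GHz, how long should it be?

Z_qwt = √(Z_0·R_L) = √(300 × 759) = √227700
λ = 0.89·c/f = 0.104 m, so l = λ/4 = 0.0261 m

Z_qwt ≈ 477 Ω; length ≈ 2.61 cm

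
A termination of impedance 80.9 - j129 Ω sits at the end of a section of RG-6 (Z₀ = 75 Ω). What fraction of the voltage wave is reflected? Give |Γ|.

Γ = (Z_L − Z_0)/(Z_L + Z_0) = (5.9 − j129)/(155.9 − j129)
|Γ| = 129/202

|Γ| ≈ 0.638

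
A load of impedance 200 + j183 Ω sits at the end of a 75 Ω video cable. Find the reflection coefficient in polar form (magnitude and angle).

Γ = (Z_L − Z_0)/(Z_L + Z_0) = (125 + j183)/(275 + j183)
|Γ| = 222/330 = 0.671

Γ ≈ 0.671 ∠ 22°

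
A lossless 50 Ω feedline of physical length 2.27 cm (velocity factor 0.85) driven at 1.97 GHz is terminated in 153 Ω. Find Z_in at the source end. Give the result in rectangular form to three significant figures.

λ = v/f = 0.85·c / 1.97 GHz = 0.129 m
βl = 2π·l/λ = 2π × 0.175 = 63.1°
tan(βl) = tan(63.1°) = 1.97
Z_in = Z_0·(Z_L + jZ_0·tanβl)/(Z_0 + jZ_L·tanβl)
     = 50·(153 + j98.7)/(50 + j302)

Z_in ≈ 20 − j22 Ω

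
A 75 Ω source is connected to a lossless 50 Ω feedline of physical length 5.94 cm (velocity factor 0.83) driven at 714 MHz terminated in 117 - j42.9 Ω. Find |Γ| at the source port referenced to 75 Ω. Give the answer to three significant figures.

λ = v/f = 0.83·c / 714 MHz = 0.349 m
βl = 2π·l/λ = 2π × 0.17 = 61.3°
tan(βl) = 1.83
Z_in = Z_0·(Z_L + jZ_0·tanβl)/(Z_0 + jZ_L·tanβl) = 20.4 − j15.1 Ω
Γ_s = (Z_in − Z_s)/(Z_in + Z_s) = (-54.6 − j15.1)/(95.4 − j15.1), |Γ_s| = 0.586

|Γ| ≈ 0.586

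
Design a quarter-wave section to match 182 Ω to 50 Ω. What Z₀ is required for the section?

Z_qwt = √(Z_0·R_L) = √(50 × 182) = √9100

Z_qwt ≈ 95.4 Ω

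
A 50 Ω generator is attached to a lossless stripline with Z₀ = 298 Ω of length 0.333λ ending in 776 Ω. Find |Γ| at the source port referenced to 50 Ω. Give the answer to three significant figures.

βl = 2π × 0.333 = 120°
tan(βl) = -1.74
Z_in = Z_0·(Z_L + jZ_0·tanβl)/(Z_0 + jZ_L·tanβl) = 145 + j139 Ω
Γ_s = (Z_in − Z_s)/(Z_in + Z_s) = (95.2 + j139)/(195 + j139), |Γ_s| = 0.703

|Γ| ≈ 0.703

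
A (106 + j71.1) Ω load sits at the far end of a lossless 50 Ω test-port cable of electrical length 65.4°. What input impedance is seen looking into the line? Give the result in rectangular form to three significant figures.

tan(βl) = tan(65.4°) = 2.18
Z_in = Z_0·(Z_L + jZ_0·tanβl)/(Z_0 + jZ_L·tanβl)
     = 50·(106 + j180)/(-105 + j232)

Z_in ≈ 23.6 − j33.6 Ω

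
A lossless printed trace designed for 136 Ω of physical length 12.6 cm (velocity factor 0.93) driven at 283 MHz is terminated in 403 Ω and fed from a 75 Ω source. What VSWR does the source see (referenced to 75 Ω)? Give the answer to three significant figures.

λ = v/f = 0.93·c / 283 MHz = 0.986 m
βl = 2π·l/λ = 2π × 0.128 = 46°
tan(βl) = 1.04
Z_in = Z_0·(Z_L + jZ_0·tanβl)/(Z_0 + jZ_L·tanβl) = 80.2 − j105 Ω
Γ_s = (Z_in − Z_s)/(Z_in + Z_s) = (5.16 − j105)/(155 − j105), |Γ_s| = 0.562
VSWR = (1 + |Γ_s|)/(1 − |Γ_s|)

VSWR ≈ 3.56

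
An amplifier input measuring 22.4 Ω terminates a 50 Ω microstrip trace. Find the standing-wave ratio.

For a purely resistive load, VSWR = R_L/Z_0 or Z_0/R_L (whichever > 1) = 50/22.4

VSWR ≈ 2.23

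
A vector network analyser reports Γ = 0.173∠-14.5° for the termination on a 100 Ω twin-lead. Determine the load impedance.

Z_L ≈ 140 − j12.5 Ω

Z_L = Z_0·(1 + Γ)/(1 − Γ) = 100·(1.17 − j0.0433)/(0.833 + j0.0433)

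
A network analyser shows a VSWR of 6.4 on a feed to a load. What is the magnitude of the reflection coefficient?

|Γ| = (S − 1)/(S + 1) = (6.4 − 1)/(6.4 + 1) = 5.4/7.4

|Γ| ≈ 0.73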